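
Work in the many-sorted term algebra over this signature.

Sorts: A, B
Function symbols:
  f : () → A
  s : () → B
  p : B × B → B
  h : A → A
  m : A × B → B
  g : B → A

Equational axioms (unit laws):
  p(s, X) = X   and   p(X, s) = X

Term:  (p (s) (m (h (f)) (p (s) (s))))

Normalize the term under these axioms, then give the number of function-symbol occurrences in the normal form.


size = 4

1. (p (s) (m (h (f)) (p (s) (s))))  →  (m (h (f)) (p (s) (s)))
2. (m (h (f)) (p (s) (s)))  →  (m (h (f)) (s))
normal form: (m (h (f)) (s))


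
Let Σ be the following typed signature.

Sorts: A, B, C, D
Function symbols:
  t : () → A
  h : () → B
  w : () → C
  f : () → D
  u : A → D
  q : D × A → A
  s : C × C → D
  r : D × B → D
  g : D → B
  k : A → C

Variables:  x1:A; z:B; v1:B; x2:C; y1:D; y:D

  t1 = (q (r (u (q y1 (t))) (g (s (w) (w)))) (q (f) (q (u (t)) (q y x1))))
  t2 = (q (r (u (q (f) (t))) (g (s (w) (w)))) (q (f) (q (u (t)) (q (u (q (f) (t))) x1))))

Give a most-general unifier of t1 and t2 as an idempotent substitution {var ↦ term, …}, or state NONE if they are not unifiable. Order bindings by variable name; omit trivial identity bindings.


{y ↦ (u (q (f) (t))), y1 ↦ (f)}


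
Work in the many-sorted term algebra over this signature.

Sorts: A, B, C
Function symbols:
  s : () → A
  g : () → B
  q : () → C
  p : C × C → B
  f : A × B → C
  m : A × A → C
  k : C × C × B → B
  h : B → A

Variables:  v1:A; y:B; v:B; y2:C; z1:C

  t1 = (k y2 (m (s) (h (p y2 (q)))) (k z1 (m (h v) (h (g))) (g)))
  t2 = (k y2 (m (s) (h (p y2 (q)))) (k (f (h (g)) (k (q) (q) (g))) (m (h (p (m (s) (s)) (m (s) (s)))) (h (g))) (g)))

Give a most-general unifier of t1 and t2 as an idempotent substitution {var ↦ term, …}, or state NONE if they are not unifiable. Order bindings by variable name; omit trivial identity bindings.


{v ↦ (p (m (s) (s)) (m (s) (s))), z1 ↦ (f (h (g)) (k (q) (q) (g)))}


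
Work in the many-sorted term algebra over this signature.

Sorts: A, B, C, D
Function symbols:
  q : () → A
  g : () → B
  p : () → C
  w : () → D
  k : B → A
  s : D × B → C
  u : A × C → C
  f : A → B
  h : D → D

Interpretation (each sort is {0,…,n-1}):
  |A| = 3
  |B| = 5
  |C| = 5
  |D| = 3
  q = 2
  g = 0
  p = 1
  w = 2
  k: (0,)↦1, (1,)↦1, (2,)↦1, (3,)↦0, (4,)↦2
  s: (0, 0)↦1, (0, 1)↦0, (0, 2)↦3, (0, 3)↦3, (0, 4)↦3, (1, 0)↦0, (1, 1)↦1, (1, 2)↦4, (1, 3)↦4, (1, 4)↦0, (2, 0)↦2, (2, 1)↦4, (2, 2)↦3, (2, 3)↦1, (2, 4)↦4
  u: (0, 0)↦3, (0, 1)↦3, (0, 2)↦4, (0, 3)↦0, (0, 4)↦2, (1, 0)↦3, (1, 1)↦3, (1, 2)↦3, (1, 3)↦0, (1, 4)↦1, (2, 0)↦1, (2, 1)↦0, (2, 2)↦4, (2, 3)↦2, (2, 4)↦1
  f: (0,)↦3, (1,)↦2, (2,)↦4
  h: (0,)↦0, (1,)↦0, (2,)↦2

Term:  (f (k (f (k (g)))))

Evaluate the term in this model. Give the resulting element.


  g = 0
  (k (g)) = k(0,) = 1
  (f (k (g))) = f(1,) = 2
  (k (f (k (g)))) = k(2,) = 1
  (f (k (f (k (g))))) = f(1,) = 2

value = 2


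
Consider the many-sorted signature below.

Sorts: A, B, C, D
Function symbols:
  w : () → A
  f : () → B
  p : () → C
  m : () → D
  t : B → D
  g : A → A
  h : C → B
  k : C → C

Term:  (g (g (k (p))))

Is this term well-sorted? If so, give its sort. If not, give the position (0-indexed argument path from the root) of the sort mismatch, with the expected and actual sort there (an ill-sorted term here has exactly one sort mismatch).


ill-sorted at position [0, 0]: expected A, got C

      (p) : C
    (k (p)) : C
  (g (k (p))) : ✗ arg 0 at [0, 0] has sort C, expected A


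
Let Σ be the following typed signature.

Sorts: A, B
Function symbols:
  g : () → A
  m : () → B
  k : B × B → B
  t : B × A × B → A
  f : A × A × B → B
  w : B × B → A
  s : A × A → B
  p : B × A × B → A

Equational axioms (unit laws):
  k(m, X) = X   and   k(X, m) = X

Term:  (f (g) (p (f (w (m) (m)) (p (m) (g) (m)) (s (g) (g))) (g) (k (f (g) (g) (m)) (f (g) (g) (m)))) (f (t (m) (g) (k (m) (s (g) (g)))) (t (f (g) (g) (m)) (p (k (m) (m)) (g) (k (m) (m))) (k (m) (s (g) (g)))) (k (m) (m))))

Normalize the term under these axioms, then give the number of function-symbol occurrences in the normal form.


1. (f (g) (p (f (w (m) (m)) (p (m) (g) (m)) (s (g) (g))) (g) (k (f (g) (g) (m)) (f (g) (g) (m)))) (f (t (m) (g) (k (m) (s (g) (g)))) (t (f (g) (g) (m)) (p (k (m) (m)) (g) (k (m) (m))) (k (m) (s (g) (g)))) (k (m) (m))))  →  (f (g) (p (f (w (m) (m)) (p (m) (g) (m)) (s (g) (g))) (g) (k (f (g) (g) (m)) (f (g) (g) (m)))) (f (t (m) (g) (s (g) (g))) (t (f (g) (g) (m)) (p (k (m) (m)) (g) (k (m) (m))) (k (m) (s (g) (g)))) (k (m) (m))))
2. (f (g) (p (f (w (m) (m)) (p (m) (g) (m)) (s (g) (g))) (g) (k (f (g) (g) (m)) (f (g) (g) (m)))) (f (t (m) (g) (s (g) (g))) (t (f (g) (g) (m)) (p (k (m) (m)) (g) (k (m) (m))) (k (m) (s (g) (g)))) (k (m) (m))))  →  (f (g) (p (f (w (m) (m)) (p (m) (g) (m)) (s (g) (g))) (g) (k (f (g) (g) (m)) (f (g) (g) (m)))) (f (t (m) (g) (s (g) (g))) (t (f (g) (g) (m)) (p (m) (g) (k (m) (m))) (k (m) (s (g) (g)))) (k (m) (m))))
3. (f (g) (p (f (w (m) (m)) (p (m) (g) (m)) (s (g) (g))) (g) (k (f (g) (g) (m)) (f (g) (g) (m)))) (f (t (m) (g) (s (g) (g))) (t (f (g) (g) (m)) (p (m) (g) (k (m) (m))) (k (m) (s (g) (g)))) (k (m) (m))))  →  (f (g) (p (f (w (m) (m)) (p (m) (g) (m)) (s (g) (g))) (g) (k (f (g) (g) (m)) (f (g) (g) (m)))) (f (t (m) (g) (s (g) (g))) (t (f (g) (g) (m)) (p (m) (g) (m)) (k (m) (s (g) (g)))) (k (m) (m))))
4. (f (g) (p (f (w (m) (m)) (p (m) (g) (m)) (s (g) (g))) (g) (k (f (g) (g) (m)) (f (g) (g) (m)))) (f (t (m) (g) (s (g) (g))) (t (f (g) (g) (m)) (p (m) (g) (m)) (k (m) (s (g) (g)))) (k (m) (m))))  →  (f (g) (p (f (w (m) (m)) (p (m) (g) (m)) (s (g) (g))) (g) (k (f (g) (g) (m)) (f (g) (g) (m)))) (f (t (m) (g) (s (g) (g))) (t (f (g) (g) (m)) (p (m) (g) (m)) (s (g) (g))) (k (m) (m))))
5. (f (g) (p (f (w (m) (m)) (p (m) (g) (m)) (s (g) (g))) (g) (k (f (g) (g) (m)) (f (g) (g) (m)))) (f (t (m) (g) (s (g) (g))) (t (f (g) (g) (m)) (p (m) (g) (m)) (s (g) (g))) (k (m) (m))))  →  (f (g) (p (f (w (m) (m)) (p (m) (g) (m)) (s (g) (g))) (g) (k (f (g) (g) (m)) (f (g) (g) (m)))) (f (t (m) (g) (s (g) (g))) (t (f (g) (g) (m)) (p (m) (g) (m)) (s (g) (g))) (m)))
normal form: (f (g) (p (f (w (m) (m)) (p (m) (g) (m)) (s (g) (g))) (g) (k (f (g) (g) (m)) (f (g) (g) (m)))) (f (t (m) (g) (s (g) (g))) (t (f (g) (g) (m)) (p (m) (g) (m)) (s (g) (g))) (m)))

size = 44


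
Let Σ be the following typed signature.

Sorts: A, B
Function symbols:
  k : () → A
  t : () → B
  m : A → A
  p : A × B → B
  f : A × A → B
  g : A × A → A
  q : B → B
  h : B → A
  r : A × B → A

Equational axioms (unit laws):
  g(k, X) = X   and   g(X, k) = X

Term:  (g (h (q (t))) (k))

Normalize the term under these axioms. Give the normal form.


normal form = (h (q (t)))

1. (g (h (q (t))) (k))  →  (h (q (t)))


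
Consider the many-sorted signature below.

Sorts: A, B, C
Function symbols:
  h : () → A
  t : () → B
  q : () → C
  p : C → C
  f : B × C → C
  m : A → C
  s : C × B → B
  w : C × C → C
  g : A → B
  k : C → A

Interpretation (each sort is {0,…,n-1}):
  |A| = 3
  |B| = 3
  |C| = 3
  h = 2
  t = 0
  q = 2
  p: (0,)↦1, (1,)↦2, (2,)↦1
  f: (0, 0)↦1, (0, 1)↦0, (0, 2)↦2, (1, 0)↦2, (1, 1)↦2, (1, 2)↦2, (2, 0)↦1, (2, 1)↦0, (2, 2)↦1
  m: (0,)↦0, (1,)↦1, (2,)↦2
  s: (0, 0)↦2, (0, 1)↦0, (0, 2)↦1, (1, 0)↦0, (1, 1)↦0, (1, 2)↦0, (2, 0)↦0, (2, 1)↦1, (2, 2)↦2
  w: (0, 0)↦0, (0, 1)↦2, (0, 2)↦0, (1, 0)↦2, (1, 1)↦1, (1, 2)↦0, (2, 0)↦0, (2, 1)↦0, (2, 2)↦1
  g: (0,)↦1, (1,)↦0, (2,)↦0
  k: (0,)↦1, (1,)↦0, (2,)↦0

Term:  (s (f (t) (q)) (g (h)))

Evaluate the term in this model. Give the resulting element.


value = 0

  t = 0
  q = 2
  (f (t) (q)) = f(0, 2) = 2
  h = 2
  (g (h)) = g(2,) = 0
  (s (f (t) (q)) (g (h))) = s(2, 0) = 0


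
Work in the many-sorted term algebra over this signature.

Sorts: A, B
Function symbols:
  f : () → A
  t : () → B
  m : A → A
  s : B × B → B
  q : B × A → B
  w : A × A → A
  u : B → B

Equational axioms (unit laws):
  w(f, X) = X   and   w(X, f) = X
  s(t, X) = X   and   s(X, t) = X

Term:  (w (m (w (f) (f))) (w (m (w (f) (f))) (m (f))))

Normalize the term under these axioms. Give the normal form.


normal form = (w (m (f)) (w (m (f)) (m (f))))

1. (w (m (w (f) (f))) (w (m (w (f) (f))) (m (f))))  →  (w (m (f)) (w (m (w (f) (f))) (m (f))))
2. (w (m (f)) (w (m (w (f) (f))) (m (f))))  →  (w (m (f)) (w (m (f)) (m (f))))


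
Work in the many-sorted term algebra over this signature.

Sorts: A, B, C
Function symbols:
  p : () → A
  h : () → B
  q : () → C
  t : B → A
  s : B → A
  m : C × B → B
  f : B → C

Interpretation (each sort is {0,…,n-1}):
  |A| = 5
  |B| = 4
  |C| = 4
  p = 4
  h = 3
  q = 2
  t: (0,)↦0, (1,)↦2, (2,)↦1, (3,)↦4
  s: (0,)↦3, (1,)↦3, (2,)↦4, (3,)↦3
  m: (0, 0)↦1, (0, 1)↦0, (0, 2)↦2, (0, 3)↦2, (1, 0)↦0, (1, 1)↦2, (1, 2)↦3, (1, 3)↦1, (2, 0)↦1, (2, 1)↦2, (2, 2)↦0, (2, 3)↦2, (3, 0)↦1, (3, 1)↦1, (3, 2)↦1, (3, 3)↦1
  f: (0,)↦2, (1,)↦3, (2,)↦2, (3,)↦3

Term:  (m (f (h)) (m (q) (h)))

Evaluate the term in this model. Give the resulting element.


value = 1

  h = 3
  (f (h)) = f(3,) = 3
  q = 2
  h = 3
  (m (q) (h)) = m(2, 3) = 2
  (m (f (h)) (m (q) (h))) = m(3, 2) = 1


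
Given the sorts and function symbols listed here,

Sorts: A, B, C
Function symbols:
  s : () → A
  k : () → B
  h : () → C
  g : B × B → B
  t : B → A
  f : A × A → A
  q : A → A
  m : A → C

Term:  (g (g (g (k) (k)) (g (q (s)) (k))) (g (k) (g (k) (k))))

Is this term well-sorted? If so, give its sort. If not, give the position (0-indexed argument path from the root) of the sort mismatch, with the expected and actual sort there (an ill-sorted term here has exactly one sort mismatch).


ill-sorted at position [0, 1, 0]: expected B, got A

      (k) : B
      (k) : B
    (g (k) (k)) : B
        (s) : A
      (q (s)) : A
      (k) : B
    (g (q (s)) (k)) : ✗ arg 0 at [0, 1, 0] has sort A, expected B
    (k) : B
      (k) : B
      (k) : B
    (g (k) (k)) : B
  (g (k) (g (k) (k))) : B


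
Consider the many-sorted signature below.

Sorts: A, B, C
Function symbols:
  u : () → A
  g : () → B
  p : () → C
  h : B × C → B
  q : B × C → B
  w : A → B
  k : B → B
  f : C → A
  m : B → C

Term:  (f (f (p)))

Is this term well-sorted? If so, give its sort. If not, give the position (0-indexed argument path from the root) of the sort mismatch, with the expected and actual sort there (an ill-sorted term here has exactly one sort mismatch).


ill-sorted at position [0]: expected C, got A

    (p) : C
  (f (p)) : A
(f (f (p))) : ✗ arg 0 at [0] has sort A, expected C


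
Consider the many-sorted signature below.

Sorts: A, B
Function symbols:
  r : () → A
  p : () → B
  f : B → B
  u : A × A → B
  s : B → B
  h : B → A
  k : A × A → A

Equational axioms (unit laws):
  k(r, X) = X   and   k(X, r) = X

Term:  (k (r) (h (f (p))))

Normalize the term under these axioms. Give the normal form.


1. (k (r) (h (f (p))))  →  (h (f (p)))

normal form = (h (f (p)))


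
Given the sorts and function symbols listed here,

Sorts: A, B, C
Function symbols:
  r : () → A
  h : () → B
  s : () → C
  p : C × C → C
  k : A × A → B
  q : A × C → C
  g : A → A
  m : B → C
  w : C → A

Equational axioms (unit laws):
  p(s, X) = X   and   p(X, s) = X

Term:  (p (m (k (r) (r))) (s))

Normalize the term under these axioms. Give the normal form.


1. (p (m (k (r) (r))) (s))  →  (m (k (r) (r)))

normal form = (m (k (r) (r)))


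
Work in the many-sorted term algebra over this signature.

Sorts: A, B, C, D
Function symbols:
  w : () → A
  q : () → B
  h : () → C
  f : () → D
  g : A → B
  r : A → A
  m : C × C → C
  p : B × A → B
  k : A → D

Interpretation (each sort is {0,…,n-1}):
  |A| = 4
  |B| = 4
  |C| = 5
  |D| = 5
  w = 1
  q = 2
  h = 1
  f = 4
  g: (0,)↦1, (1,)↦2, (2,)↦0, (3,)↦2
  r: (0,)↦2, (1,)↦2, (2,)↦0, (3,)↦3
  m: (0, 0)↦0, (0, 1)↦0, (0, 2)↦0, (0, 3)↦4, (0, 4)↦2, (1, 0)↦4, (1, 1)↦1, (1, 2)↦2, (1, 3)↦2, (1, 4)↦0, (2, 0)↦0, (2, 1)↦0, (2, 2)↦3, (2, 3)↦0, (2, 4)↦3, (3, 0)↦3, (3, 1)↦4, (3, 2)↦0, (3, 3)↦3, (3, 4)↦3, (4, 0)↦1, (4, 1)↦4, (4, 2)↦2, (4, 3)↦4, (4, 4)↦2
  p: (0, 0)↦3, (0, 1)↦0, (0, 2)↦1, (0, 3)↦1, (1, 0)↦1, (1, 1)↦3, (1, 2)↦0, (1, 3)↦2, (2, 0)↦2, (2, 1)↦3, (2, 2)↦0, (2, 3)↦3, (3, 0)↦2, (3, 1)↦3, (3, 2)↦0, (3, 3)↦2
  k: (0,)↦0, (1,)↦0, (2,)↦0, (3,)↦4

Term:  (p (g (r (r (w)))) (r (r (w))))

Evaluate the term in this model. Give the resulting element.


value = 1

  w = 1
  (r (w)) = r(1,) = 2
  (r (r (w))) = r(2,) = 0
  (g (r (r (w)))) = g(0,) = 1
  w = 1
  (r (w)) = r(1,) = 2
  (r (r (w))) = r(2,) = 0
  (p (g (r (r (w)))) (r (r (w)))) = p(1, 0) = 1


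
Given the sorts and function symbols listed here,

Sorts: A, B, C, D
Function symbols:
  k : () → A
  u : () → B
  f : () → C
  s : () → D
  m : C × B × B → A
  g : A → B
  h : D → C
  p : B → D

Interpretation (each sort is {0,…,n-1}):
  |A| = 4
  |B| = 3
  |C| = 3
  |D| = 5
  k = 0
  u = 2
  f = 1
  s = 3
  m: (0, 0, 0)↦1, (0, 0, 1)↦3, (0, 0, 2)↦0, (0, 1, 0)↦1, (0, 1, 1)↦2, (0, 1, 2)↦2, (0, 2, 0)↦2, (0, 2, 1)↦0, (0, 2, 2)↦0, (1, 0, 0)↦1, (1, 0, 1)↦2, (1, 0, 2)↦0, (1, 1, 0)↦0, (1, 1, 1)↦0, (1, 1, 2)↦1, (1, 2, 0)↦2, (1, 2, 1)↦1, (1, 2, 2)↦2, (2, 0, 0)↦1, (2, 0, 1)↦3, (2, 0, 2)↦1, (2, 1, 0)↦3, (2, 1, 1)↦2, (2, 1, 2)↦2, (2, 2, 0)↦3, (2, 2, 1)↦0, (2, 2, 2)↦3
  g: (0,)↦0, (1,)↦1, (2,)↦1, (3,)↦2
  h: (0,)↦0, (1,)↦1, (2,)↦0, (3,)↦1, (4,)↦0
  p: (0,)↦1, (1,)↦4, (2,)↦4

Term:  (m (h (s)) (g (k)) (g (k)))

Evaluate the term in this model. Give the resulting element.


value = 1

  s = 3
  (h (s)) = h(3,) = 1
  k = 0
  (g (k)) = g(0,) = 0
  k = 0
  (g (k)) = g(0,) = 0
  (m (h (s)) (g (k)) (g (k))) = m(1, 0, 0) = 1


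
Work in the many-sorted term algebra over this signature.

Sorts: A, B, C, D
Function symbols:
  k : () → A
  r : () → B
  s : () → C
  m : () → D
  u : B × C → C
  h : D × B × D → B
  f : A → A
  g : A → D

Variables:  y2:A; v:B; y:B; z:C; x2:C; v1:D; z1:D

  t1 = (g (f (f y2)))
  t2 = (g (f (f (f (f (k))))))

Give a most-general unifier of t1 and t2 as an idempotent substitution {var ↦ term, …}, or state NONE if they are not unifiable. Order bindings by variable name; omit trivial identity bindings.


{y2 ↦ (f (f (k)))}


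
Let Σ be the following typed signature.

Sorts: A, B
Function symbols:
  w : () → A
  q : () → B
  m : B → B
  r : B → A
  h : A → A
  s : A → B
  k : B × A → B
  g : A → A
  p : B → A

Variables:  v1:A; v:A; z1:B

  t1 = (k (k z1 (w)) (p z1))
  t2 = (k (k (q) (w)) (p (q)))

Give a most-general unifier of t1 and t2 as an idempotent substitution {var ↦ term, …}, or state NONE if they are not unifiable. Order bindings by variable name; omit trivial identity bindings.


{z1 ↦ (q)}


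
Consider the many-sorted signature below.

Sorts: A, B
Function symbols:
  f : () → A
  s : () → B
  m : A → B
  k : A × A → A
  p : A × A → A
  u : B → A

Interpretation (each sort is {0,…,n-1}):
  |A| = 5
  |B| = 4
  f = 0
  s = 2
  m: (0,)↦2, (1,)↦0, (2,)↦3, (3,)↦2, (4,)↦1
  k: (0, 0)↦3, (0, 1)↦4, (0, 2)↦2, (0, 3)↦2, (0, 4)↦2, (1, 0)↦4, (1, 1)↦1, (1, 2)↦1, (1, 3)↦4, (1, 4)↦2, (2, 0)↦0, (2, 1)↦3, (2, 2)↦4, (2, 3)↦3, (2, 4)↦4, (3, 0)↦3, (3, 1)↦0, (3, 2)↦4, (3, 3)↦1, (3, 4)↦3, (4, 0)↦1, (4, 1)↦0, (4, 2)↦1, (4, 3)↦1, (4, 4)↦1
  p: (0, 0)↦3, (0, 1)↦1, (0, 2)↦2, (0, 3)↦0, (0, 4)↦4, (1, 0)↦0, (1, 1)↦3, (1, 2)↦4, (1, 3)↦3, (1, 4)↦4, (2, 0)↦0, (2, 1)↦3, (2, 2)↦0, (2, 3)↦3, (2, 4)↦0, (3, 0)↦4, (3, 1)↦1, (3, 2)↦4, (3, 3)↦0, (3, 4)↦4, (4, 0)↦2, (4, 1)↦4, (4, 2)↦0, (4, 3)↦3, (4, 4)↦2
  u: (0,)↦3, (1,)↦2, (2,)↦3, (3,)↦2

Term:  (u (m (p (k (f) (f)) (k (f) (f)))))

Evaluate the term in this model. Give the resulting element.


  f = 0
  f = 0
  (k (f) (f)) = k(0, 0) = 3
  f = 0
  f = 0
  (k (f) (f)) = k(0, 0) = 3
  (p (k (f) (f)) (k (f) (f))) = p(3, 3) = 0
  (m (p (k (f) (f)) (k (f) (f)))) = m(0,) = 2
  (u (m (p (k (f) (f)) (k (f) (f))))) = u(2,) = 3

value = 3


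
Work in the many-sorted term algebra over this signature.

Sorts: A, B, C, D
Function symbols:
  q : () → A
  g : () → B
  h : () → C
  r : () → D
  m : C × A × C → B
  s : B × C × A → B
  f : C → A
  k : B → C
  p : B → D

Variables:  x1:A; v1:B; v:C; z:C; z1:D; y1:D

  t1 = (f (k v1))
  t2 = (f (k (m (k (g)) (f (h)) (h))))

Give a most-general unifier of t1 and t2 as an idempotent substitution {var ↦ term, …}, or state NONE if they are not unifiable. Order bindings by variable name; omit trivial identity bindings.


{v1 ↦ (m (k (g)) (f (h)) (h))}


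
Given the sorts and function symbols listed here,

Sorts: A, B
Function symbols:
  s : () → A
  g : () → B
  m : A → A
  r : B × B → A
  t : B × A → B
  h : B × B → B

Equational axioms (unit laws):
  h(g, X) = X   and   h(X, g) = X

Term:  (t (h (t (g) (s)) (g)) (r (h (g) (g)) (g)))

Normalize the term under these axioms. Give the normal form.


1. (t (h (t (g) (s)) (g)) (r (h (g) (g)) (g)))  →  (t (t (g) (s)) (r (h (g) (g)) (g)))
2. (t (t (g) (s)) (r (h (g) (g)) (g)))  →  (t (t (g) (s)) (r (g) (g)))

normal form = (t (t (g) (s)) (r (g) (g)))


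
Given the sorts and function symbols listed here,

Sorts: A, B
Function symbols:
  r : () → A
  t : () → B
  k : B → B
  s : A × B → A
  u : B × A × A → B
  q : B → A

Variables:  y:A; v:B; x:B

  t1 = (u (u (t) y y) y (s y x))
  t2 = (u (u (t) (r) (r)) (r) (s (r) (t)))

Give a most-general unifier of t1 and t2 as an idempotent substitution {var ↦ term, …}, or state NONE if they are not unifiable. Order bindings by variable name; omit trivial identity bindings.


{x ↦ (t), y ↦ (r)}


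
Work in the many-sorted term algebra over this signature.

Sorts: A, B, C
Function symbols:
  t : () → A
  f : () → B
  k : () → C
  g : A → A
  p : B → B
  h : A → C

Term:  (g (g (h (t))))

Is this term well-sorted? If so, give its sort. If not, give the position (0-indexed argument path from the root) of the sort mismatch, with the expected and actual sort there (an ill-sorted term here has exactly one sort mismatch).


      (t) : A
    (h (t)) : C
  (g (h (t))) : ✗ arg 0 at [0, 0] has sort C, expected A

ill-sorted at position [0, 0]: expected A, got C


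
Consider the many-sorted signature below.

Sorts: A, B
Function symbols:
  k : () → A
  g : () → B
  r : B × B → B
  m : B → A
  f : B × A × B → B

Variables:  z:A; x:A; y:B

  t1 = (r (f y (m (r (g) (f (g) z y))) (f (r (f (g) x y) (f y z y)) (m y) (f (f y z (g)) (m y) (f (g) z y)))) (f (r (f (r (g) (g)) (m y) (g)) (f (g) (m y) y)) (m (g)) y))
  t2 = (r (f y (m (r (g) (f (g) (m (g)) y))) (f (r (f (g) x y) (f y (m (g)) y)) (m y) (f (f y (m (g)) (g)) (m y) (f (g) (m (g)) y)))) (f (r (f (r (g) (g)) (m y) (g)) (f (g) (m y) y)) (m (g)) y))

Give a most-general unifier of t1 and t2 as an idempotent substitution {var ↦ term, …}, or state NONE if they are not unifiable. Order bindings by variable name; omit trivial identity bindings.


{z ↦ (m (g))}


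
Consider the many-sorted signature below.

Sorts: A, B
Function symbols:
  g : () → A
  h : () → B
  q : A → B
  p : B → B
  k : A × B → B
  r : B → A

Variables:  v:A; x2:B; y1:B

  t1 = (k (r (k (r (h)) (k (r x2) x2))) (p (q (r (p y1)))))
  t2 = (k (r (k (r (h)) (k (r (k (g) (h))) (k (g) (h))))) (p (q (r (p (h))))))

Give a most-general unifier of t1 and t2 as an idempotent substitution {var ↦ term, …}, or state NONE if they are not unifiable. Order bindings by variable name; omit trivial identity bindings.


{x2 ↦ (k (g) (h)), y1 ↦ (h)}


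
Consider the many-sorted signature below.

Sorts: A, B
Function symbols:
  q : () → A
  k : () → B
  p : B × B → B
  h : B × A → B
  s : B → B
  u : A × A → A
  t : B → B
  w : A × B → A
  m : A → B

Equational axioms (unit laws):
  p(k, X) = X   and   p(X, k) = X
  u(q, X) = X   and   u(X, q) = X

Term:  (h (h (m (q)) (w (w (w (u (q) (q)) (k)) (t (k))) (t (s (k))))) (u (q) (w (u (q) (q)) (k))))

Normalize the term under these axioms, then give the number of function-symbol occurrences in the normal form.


size = 17

1. (h (h (m (q)) (w (w (w (u (q) (q)) (k)) (t (k))) (t (s (k))))) (u (q) (w (u (q) (q)) (k))))  →  (h (h (m (q)) (w (w (w (q) (k)) (t (k))) (t (s (k))))) (u (q) (w (u (q) (q)) (k))))
2. (h (h (m (q)) (w (w (w (q) (k)) (t (k))) (t (s (k))))) (u (q) (w (u (q) (q)) (k))))  →  (h (h (m (q)) (w (w (w (q) (k)) (t (k))) (t (s (k))))) (w (u (q) (q)) (k)))
3. (h (h (m (q)) (w (w (w (q) (k)) (t (k))) (t (s (k))))) (w (u (q) (q)) (k)))  →  (h (h (m (q)) (w (w (w (q) (k)) (t (k))) (t (s (k))))) (w (q) (k)))
normal form: (h (h (m (q)) (w (w (w (q) (k)) (t (k))) (t (s (k))))) (w (q) (k)))


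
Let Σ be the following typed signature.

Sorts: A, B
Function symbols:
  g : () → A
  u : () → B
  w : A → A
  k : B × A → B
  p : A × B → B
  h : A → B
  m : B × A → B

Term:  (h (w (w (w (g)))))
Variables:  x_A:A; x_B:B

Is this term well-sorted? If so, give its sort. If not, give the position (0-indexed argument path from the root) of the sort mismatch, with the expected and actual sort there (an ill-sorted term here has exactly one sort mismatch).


well-sorted; sort = B

        (g) : A
      (w (g)) : A
    (w (w (g))) : A
  (w (w (w (g)))) : A
(h (w (w (w (g))))) : B


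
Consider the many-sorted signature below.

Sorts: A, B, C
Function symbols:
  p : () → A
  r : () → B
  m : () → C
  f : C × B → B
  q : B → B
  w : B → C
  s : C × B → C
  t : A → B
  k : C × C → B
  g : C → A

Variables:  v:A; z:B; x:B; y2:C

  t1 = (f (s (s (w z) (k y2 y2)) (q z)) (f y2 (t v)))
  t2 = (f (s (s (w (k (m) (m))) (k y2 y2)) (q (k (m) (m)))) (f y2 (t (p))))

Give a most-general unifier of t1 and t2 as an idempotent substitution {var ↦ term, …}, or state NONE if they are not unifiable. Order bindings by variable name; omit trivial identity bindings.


{v ↦ (p), z ↦ (k (m) (m))}


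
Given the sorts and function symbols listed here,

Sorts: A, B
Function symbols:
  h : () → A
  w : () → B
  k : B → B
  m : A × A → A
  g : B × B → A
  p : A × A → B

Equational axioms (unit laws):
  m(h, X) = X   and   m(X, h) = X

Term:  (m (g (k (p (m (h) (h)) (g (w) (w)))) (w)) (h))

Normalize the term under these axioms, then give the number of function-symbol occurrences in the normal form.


size = 8

1. (m (g (k (p (m (h) (h)) (g (w) (w)))) (w)) (h))  →  (g (k (p (m (h) (h)) (g (w) (w)))) (w))
2. (g (k (p (m (h) (h)) (g (w) (w)))) (w))  →  (g (k (p (h) (g (w) (w)))) (w))
normal form: (g (k (p (h) (g (w) (w)))) (w))


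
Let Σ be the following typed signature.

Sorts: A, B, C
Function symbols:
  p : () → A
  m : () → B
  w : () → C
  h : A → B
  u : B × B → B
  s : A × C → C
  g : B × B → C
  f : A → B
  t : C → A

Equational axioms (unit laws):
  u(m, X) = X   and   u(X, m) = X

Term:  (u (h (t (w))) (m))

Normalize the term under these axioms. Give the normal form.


normal form = (h (t (w)))

1. (u (h (t (w))) (m))  →  (h (t (w)))


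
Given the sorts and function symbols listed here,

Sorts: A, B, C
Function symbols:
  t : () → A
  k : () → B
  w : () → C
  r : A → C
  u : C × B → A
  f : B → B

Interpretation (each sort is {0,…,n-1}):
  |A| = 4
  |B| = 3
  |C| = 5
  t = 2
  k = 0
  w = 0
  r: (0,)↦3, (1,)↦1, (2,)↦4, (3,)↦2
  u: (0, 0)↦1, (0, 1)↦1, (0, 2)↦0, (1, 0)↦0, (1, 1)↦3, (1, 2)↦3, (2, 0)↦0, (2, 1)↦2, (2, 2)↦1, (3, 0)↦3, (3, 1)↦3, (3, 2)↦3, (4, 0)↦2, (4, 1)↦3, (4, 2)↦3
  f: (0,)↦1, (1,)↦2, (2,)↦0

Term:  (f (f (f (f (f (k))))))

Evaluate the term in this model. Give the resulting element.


value = 2

  k = 0
  (f (k)) = f(0,) = 1
  (f (f (k))) = f(1,) = 2
  (f (f (f (k)))) = f(2,) = 0
  (f (f (f (f (k))))) = f(0,) = 1
  (f (f (f (f (f (k)))))) = f(1,) = 2


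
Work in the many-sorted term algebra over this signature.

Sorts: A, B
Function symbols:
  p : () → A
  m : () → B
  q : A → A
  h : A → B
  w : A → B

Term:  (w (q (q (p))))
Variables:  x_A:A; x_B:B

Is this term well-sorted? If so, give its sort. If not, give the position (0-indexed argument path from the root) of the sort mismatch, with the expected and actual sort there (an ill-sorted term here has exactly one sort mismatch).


      (p) : A
    (q (p)) : A
  (q (q (p))) : A
(w (q (q (p)))) : B

well-sorted; sort = B


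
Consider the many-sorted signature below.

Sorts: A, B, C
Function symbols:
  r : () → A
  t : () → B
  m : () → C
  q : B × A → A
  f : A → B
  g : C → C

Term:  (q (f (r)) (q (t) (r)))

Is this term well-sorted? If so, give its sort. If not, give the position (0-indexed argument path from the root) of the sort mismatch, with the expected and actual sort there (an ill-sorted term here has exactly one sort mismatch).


    (r) : A
  (f (r)) : B
    (t) : B
    (r) : A
  (q (t) (r)) : A
(q (f (r)) (q (t) (r))) : A

well-sorted; sort = A


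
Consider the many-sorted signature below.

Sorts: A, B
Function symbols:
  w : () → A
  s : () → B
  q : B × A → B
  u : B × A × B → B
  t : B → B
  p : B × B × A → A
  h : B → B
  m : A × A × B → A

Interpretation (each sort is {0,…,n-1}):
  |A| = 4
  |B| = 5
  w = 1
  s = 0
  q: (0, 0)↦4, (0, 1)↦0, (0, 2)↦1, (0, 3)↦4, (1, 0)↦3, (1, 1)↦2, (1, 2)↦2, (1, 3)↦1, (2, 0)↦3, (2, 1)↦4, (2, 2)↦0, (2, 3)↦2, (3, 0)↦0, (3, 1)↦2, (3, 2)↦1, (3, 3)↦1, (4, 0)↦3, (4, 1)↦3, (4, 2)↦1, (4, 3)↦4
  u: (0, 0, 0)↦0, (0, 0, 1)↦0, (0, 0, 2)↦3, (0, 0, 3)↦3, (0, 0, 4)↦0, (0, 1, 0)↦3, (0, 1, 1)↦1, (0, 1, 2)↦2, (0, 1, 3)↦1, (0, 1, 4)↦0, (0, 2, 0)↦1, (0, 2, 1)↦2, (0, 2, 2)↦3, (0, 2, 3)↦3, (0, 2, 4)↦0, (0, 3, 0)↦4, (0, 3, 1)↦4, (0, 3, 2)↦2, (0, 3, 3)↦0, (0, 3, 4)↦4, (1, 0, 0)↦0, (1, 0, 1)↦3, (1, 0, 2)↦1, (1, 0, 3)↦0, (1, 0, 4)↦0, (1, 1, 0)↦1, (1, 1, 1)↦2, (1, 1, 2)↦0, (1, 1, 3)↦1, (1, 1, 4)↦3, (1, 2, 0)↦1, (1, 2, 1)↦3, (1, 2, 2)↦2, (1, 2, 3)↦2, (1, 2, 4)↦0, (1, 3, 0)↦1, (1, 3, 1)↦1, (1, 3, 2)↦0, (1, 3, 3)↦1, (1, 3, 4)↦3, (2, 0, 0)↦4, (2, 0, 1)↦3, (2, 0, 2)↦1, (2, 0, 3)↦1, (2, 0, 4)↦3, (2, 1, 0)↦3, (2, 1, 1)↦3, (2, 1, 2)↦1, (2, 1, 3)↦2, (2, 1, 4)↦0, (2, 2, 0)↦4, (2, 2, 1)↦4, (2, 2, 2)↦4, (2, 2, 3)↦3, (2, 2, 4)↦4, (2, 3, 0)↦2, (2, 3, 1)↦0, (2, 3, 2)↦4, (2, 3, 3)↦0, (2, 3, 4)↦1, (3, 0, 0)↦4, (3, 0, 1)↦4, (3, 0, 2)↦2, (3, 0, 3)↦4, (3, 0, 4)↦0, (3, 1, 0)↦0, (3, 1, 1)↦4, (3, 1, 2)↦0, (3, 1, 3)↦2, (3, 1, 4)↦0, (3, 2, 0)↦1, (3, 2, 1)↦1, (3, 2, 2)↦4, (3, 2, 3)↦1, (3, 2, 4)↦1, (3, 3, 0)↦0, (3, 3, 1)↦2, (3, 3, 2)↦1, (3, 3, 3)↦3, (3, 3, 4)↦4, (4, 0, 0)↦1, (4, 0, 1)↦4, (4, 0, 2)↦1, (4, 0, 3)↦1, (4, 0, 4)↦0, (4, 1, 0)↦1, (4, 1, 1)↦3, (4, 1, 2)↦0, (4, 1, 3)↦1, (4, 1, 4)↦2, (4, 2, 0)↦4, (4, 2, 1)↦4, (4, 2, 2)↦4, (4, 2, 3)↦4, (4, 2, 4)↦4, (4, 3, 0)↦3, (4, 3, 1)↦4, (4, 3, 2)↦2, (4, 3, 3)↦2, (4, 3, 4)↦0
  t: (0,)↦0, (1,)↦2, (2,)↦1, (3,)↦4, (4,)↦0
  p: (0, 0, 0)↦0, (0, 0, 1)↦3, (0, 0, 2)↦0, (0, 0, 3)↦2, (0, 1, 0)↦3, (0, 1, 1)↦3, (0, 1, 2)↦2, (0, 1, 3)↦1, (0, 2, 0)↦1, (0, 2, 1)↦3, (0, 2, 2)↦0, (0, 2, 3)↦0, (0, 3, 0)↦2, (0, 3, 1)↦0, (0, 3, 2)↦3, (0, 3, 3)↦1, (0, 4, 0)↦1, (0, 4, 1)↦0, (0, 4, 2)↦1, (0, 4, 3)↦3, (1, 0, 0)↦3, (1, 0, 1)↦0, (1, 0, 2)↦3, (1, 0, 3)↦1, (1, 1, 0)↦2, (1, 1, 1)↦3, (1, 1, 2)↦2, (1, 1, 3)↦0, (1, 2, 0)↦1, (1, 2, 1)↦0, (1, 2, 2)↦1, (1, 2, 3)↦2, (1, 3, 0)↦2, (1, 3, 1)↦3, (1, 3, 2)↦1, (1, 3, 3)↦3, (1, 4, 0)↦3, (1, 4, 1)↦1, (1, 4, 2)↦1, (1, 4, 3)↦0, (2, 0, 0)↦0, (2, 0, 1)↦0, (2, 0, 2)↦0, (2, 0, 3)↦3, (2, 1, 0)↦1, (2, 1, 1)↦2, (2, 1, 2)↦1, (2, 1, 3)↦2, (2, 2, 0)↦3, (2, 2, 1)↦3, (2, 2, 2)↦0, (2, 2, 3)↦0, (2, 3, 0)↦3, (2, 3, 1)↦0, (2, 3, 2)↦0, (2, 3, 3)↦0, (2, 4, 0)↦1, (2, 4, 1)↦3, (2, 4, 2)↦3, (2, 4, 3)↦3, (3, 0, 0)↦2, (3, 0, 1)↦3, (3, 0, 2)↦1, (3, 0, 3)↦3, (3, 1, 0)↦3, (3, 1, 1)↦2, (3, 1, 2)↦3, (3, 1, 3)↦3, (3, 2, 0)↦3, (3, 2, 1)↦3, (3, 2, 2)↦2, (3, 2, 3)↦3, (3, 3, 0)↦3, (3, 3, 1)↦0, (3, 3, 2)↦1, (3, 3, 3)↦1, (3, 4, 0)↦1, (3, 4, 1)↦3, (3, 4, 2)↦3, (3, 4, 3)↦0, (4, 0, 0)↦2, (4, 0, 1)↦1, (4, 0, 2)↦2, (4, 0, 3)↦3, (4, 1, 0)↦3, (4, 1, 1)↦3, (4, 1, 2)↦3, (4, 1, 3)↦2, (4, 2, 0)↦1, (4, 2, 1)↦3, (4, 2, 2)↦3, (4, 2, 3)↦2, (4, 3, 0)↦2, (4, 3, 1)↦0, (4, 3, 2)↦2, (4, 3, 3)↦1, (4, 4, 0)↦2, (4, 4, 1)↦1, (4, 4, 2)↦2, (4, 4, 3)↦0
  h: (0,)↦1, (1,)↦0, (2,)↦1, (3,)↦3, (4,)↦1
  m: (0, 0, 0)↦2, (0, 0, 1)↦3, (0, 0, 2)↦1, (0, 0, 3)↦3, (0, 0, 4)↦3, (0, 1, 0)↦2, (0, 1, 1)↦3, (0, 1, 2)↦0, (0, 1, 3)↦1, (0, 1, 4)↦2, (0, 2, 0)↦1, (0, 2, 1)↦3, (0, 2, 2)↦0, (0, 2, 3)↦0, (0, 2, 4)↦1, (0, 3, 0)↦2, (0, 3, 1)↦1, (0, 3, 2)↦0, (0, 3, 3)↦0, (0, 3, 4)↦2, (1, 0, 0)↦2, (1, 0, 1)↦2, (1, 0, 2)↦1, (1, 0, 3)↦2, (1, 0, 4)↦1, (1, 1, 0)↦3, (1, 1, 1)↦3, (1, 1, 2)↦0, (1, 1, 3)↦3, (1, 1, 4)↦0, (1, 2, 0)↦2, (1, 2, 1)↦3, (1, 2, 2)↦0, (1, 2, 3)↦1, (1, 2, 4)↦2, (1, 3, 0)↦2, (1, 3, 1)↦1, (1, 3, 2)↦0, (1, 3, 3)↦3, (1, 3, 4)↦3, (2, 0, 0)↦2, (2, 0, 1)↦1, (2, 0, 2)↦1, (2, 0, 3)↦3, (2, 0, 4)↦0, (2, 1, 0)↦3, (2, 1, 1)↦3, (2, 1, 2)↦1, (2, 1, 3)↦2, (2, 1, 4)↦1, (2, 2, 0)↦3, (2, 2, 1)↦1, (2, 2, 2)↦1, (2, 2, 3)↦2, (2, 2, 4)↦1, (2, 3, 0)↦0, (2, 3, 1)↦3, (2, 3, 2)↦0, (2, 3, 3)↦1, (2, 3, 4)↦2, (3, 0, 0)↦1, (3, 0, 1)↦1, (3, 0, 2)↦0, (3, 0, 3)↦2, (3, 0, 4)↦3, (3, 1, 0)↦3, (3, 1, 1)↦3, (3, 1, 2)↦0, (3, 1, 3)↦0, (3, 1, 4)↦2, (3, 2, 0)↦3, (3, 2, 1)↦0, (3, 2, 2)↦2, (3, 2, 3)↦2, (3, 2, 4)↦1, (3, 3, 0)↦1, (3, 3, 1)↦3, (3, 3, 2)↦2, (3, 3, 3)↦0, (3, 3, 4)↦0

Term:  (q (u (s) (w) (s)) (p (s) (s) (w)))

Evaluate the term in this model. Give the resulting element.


value = 1

  s = 0
  w = 1
  s = 0
  (u (s) (w) (s)) = u(0, 1, 0) = 3
  s = 0
  s = 0
  w = 1
  (p (s) (s) (w)) = p(0, 0, 1) = 3
  (q (u (s) (w) (s)) (p (s) (s) (w))) = q(3, 3) = 1


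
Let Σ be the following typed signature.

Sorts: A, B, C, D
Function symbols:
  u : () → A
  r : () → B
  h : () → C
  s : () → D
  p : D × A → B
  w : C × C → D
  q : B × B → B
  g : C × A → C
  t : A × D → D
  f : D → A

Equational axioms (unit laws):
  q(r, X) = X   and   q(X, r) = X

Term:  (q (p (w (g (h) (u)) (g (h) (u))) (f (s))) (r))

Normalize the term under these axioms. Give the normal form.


normal form = (p (w (g (h) (u)) (g (h) (u))) (f (s)))

1. (q (p (w (g (h) (u)) (g (h) (u))) (f (s))) (r))  →  (p (w (g (h) (u)) (g (h) (u))) (f (s)))


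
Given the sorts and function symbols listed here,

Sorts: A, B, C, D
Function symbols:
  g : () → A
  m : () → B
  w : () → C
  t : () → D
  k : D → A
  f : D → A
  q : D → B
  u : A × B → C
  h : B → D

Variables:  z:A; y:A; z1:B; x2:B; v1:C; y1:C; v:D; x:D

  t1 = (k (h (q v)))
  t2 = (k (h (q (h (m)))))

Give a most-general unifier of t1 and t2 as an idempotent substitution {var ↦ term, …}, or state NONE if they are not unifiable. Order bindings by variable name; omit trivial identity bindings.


{v ↦ (h (m))}


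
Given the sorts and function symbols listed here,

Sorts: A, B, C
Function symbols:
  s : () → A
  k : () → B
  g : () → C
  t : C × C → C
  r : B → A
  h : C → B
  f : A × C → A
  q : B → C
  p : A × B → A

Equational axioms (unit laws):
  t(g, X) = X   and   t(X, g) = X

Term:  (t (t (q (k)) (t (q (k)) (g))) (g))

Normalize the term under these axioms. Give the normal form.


normal form = (t (q (k)) (q (k)))

1. (t (t (q (k)) (t (q (k)) (g))) (g))  →  (t (q (k)) (t (q (k)) (g)))
2. (t (q (k)) (t (q (k)) (g)))  →  (t (q (k)) (q (k)))


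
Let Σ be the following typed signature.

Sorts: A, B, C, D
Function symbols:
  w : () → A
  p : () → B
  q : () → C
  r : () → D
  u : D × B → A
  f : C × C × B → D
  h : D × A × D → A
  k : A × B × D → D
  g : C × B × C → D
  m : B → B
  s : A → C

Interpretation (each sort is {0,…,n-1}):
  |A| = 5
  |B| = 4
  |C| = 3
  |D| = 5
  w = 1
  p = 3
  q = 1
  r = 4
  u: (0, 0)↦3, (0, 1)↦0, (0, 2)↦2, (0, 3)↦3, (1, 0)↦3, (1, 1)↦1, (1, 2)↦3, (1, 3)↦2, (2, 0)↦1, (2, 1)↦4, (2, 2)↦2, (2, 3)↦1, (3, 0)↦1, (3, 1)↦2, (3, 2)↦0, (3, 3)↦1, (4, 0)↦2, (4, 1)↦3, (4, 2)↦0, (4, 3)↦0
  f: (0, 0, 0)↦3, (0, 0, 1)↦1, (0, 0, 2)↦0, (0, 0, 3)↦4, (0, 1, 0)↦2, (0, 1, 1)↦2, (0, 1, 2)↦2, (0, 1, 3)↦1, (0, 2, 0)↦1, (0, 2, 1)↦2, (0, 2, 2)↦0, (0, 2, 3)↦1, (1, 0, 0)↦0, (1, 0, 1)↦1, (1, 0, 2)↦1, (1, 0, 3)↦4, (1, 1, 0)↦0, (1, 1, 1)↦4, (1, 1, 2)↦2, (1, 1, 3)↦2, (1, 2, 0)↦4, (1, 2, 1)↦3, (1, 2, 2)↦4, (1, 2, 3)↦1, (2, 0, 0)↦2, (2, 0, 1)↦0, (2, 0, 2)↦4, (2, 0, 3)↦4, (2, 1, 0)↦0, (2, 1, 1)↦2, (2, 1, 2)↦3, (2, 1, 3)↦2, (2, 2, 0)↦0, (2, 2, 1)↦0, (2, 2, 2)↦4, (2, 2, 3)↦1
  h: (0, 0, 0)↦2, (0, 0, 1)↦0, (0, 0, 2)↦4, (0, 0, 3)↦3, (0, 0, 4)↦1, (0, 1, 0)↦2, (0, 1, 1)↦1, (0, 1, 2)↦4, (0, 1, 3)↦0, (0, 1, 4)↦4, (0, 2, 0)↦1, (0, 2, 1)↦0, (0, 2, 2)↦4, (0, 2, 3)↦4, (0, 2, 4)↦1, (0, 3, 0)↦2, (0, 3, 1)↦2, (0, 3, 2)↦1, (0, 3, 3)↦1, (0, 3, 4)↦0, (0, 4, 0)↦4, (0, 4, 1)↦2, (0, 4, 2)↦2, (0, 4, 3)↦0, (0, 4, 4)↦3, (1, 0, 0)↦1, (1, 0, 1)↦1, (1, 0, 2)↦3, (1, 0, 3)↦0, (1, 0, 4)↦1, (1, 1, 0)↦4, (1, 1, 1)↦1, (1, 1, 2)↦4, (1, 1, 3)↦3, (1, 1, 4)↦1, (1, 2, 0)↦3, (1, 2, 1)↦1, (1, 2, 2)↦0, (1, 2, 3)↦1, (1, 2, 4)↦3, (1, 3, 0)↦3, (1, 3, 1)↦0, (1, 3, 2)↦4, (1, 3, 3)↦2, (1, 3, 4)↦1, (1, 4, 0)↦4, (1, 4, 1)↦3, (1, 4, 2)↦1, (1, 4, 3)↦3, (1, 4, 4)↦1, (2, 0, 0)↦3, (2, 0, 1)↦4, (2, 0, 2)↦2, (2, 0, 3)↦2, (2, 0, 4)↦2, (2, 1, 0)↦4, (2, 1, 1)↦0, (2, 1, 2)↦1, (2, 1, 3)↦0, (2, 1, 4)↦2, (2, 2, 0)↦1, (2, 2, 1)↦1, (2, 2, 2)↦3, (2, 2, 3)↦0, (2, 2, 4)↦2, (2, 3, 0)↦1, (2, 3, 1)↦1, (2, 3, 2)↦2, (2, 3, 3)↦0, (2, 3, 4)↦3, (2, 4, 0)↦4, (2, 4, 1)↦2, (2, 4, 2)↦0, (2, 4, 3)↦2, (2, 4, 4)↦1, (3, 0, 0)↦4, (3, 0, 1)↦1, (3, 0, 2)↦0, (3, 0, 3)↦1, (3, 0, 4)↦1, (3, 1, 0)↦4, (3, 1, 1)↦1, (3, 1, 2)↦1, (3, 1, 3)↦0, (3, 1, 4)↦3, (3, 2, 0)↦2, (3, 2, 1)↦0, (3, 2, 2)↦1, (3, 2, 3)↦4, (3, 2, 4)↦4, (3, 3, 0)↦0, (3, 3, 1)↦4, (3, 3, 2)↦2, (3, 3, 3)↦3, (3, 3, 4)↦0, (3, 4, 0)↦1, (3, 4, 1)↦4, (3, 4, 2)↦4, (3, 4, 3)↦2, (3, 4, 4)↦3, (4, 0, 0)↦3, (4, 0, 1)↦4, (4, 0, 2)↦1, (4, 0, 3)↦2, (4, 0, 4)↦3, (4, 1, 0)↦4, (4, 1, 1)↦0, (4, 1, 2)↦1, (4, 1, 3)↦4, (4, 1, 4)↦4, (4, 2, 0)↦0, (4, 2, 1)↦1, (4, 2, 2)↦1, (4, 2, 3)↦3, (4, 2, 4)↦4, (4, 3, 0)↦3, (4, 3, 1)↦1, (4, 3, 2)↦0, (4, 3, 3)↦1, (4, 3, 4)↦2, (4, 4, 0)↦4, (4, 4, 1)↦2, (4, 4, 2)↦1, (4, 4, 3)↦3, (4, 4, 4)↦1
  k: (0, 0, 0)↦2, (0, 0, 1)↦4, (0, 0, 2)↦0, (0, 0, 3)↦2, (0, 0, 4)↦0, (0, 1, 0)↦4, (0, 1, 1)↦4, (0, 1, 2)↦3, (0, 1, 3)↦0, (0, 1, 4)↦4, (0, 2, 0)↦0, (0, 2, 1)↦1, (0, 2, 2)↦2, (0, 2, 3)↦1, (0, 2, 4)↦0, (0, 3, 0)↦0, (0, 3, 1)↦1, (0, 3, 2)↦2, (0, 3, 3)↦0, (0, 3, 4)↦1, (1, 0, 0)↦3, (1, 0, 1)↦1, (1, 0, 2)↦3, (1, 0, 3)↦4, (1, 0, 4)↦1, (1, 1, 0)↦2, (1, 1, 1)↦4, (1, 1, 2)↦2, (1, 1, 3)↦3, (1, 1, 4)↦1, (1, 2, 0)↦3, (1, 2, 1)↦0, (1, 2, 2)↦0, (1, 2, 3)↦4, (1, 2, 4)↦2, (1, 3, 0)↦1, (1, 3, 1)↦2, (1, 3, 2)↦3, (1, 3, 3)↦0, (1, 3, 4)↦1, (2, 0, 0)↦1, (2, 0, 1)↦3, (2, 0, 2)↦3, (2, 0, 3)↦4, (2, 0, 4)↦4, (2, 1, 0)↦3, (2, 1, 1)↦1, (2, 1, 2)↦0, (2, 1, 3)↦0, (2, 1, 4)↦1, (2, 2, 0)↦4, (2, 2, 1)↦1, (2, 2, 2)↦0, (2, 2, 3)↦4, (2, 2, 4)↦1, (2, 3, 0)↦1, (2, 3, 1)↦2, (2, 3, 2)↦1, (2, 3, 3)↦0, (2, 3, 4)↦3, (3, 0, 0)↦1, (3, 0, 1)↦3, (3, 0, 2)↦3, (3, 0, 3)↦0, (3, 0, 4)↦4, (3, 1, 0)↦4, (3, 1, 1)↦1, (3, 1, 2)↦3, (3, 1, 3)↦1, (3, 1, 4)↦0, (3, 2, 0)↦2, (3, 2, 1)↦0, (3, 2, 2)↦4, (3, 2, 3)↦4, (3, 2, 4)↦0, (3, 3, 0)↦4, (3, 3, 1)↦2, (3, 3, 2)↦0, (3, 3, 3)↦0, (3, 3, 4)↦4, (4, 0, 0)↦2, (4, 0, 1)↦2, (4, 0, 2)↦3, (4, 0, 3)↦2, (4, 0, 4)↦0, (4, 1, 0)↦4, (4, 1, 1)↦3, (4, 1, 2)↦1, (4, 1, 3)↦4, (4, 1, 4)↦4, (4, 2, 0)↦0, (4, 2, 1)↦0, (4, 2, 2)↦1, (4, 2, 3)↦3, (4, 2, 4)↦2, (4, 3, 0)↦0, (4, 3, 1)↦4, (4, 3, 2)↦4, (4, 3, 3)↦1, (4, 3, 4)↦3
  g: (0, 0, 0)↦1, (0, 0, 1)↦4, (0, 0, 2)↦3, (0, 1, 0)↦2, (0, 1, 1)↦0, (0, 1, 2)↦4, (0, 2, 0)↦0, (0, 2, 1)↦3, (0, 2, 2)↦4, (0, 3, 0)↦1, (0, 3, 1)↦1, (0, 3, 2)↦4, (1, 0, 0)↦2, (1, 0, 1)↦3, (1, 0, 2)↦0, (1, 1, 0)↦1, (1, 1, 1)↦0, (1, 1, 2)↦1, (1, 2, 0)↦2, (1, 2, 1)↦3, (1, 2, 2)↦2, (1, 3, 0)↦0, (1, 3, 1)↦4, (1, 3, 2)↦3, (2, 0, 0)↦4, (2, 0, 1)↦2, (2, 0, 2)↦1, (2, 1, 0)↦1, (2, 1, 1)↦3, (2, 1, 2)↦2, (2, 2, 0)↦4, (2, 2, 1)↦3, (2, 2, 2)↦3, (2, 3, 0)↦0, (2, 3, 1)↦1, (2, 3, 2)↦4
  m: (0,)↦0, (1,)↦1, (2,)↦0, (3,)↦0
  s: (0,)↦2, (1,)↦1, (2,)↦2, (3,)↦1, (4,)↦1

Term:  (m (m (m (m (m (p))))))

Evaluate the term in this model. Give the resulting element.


value = 0

  p = 3
  (m (p)) = m(3,) = 0
  (m (m (p))) = m(0,) = 0
  (m (m (m (p)))) = m(0,) = 0
  (m (m (m (m (p))))) = m(0,) = 0
  (m (m (m (m (m (p)))))) = m(0,) = 0


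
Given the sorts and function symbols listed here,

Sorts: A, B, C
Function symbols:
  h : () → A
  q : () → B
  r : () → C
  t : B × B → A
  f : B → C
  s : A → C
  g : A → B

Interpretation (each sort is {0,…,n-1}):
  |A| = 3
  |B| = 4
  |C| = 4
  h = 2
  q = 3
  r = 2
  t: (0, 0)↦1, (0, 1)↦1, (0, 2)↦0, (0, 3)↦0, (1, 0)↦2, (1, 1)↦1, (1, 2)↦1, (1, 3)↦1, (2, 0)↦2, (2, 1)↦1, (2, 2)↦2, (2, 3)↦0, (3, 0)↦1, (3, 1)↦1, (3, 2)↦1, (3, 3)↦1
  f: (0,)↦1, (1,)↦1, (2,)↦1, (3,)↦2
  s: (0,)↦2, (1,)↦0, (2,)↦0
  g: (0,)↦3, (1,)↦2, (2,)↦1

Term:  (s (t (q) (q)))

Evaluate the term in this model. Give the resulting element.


value = 0

  q = 3
  q = 3
  (t (q) (q)) = t(3, 3) = 1
  (s (t (q) (q))) = s(1,) = 0


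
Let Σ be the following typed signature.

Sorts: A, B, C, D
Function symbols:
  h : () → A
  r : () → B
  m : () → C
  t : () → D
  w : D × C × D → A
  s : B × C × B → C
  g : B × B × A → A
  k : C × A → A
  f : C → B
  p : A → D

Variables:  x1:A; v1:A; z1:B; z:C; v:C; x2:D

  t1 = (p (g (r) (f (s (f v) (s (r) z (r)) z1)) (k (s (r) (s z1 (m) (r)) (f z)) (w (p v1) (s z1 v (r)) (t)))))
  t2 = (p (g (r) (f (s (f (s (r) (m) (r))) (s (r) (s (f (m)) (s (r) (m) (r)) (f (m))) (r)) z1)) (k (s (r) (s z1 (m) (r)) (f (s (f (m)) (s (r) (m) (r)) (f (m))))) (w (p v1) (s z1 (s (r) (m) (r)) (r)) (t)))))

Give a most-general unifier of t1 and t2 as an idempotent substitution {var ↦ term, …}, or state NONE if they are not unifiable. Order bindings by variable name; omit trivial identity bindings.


{v ↦ (s (r) (m) (r)), z ↦ (s (f (m)) (s (r) (m) (r)) (f (m)))}


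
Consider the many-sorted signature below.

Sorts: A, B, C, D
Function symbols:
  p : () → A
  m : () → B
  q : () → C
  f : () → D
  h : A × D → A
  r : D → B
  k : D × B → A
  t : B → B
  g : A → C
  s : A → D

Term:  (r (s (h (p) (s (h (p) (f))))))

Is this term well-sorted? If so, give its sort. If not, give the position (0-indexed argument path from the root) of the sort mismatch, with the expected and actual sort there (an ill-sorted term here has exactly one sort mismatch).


well-sorted; sort = B

      (p) : A
          (p) : A
          (f) : D
        (h (p) (f)) : A
      (s (h (p) (f))) : D
    (h (p) (s (h (p) (f)))) : A
  (s (h (p) (s (h (p) (f))))) : D
(r (s (h (p) (s (h (p) (f)))))) : B


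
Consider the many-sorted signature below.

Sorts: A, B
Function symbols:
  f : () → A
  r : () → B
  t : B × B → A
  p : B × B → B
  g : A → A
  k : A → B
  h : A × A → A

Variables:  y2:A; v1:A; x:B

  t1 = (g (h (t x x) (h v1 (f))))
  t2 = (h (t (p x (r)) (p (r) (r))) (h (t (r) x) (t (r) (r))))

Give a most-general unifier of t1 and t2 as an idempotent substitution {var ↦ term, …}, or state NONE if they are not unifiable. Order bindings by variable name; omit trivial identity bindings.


head clash or occurs-check failure — not unifiable

NONE (not unifiable)
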